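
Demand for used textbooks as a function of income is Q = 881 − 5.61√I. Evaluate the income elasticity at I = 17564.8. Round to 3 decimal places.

-2.704

At I = 17564.8: Q = 137.494.
dQ/dI = -5.61/(2√I) = -0.0211647 at this income.
η = (dQ/dI)·(I/Q) = -0.0211647 × (17564.8/137.494) = -2.704.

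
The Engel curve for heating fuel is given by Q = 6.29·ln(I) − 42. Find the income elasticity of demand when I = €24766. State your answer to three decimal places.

At I = 24766: Q = 21.637.
dQ/dI = 6.29/I = 0.000253977 at this income.
η = (dQ/dI)·(I/Q) = 0.000253977 × (24766/21.637) = 0.291.

0.291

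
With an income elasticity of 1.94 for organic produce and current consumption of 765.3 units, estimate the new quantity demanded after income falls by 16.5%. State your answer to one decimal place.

%ΔQ ≈ η × %ΔI = 1.94 × (-16.5%) = -32.01%.
New Q ≈ 765.3 × (1 − 0.3201) = 520.3.

520.3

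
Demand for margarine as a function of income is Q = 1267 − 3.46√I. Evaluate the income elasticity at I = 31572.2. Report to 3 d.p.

-0.471

At I = 31572.2: Q = 652.208.
dQ/dI = -3.46/(2√I) = -0.00973629 at this income.
η = (dQ/dI)·(I/Q) = -0.00973629 × (31572.2/652.208) = -0.471.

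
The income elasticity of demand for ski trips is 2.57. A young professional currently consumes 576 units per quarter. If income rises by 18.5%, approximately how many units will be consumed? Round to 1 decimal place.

849.9

%ΔQ ≈ η × %ΔI = 2.57 × 18.5% = 47.545%.
New Q ≈ 576 × (1 + 0.47545) = 849.9.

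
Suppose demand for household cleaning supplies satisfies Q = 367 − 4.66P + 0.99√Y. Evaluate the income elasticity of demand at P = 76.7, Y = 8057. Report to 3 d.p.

At P = 76.7, Y = 8057: Q = 98.441.
Holding P constant, ∂Q/∂Y = 0.99/(2√Y) = 0.00551466.
η_Y = (∂Q/∂Y)·(Y/Q) = 0.00551466 × (8057/98.441) = 0.451.

0.451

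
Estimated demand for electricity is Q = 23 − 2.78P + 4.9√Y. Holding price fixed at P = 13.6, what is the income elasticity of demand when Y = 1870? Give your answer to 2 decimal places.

0.54

At P = 13.6, Y = 1870: Q = 197.085.
Holding P constant, ∂Q/∂Y = 4.9/(2√Y) = 0.0566559.
η_Y = (∂Q/∂Y)·(Y/Q) = 0.0566559 × (1870/197.085) = 0.54.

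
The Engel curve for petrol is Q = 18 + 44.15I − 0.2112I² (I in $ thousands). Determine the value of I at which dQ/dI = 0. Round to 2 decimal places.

104.52

dQ/dI = 44.15 − 0.4224I.
The good is inferior where dQ/dI < 0. Setting dQ/dI = 0 gives I = 44.15 / 0.4224 = 104.52.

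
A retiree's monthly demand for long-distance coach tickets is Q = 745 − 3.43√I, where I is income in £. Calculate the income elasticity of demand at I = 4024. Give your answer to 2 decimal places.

-0.21

At I = 4024: Q = 527.418.
dQ/dI = -3.43/(2√I) = -0.0270355 at this income.
η = (dQ/dI)·(I/Q) = -0.0270355 × (4024/527.418) = -0.21.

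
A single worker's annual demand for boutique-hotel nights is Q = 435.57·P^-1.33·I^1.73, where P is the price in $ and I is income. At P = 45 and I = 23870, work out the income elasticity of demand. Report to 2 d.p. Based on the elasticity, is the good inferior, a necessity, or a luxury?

1.73 (luxury)

For a multiplicative demand Q = A·P^α·I^β, the income elasticity is β everywhere.
Here β = 1.73, so η = 1.73.
Since η > 1, this is a luxury.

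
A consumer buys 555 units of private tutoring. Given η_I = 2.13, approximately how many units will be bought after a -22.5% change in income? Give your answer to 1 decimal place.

%ΔQ ≈ η × %ΔI = 2.13 × (-22.5%) = -47.925%.
New Q ≈ 555 × (1 − 0.47925) = 289.0.

289.0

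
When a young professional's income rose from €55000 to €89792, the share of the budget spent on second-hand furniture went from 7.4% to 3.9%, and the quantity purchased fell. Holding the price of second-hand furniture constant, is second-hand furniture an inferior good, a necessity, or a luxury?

inferior good

Quantity demanded falls as income rises, so η < 0.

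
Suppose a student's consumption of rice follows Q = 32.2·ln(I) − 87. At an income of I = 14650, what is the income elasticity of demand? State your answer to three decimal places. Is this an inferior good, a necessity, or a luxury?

At I = 14650: Q = 221.869.
dQ/dI = 32.2/I = 0.00219795 at this income.
η = (dQ/dI)·(I/Q) = 0.00219795 × (14650/221.869) = 0.145.
Since 0 < η < 1, the good is a necessity.

0.145 (necessity)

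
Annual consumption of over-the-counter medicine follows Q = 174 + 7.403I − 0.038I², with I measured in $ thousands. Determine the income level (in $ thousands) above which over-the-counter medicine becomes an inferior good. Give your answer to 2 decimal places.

97.41

dQ/dI = 7.403 − 0.076I.
The good is inferior where dQ/dI < 0. Setting dQ/dI = 0 gives I = 7.403 / 0.076 = 97.41.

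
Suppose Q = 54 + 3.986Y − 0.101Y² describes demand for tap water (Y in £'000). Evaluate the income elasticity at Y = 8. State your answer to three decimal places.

0.239

At Y = 8: Q = 79.4240.
dQ/dY = 3.986 − 0.202Y = 2.37000.
η = (dQ/dY)·(Y/Q) = 2.37000 × (8/79.4240) = 0.239.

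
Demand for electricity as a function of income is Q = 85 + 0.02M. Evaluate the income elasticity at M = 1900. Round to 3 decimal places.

At M = 1900: Q = 123.000.
dQ/dM = 0.02.
η = (dQ/dM)·(M/Q) = 0.02 × (1900/123.000) = 0.309.

0.309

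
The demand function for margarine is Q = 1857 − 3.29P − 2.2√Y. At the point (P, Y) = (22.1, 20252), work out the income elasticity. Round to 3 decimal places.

At P = 22.1, Y = 20252: Q = 1471.210.
Holding P constant, ∂Q/∂Y = -2.2/(2√Y) = -0.00772963.
η_Y = (∂Q/∂Y)·(Y/Q) = -0.00772963 × (20252/1471.210) = -0.106.

-0.106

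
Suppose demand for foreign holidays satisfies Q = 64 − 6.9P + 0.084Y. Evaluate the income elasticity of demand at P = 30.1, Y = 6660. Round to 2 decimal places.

1.35

At P = 30.1, Y = 6660: Q = 415.750.
Holding P constant, ∂Q/∂Y = 0.084.
η_Y = (∂Q/∂Y)·(Y/Q) = 0.084 × (6660/415.750) = 1.35.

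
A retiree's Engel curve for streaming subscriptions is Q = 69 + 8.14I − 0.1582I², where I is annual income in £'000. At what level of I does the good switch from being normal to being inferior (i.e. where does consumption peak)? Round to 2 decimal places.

25.73

dQ/dI = 8.14 − 0.3164I.
The good is inferior where dQ/dI < 0. Setting dQ/dI = 0 gives I = 8.14 / 0.3164 = 25.73.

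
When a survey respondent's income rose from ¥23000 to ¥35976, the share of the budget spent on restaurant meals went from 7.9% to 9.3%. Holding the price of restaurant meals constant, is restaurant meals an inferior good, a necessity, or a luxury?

luxury

The budget share rises as income rises, so η > 1.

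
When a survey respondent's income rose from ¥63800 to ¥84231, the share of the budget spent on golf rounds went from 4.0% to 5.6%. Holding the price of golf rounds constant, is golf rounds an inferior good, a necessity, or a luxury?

luxury

The budget share rises as income rises, so η > 1.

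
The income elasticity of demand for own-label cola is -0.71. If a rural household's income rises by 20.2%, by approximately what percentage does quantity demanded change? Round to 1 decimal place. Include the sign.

%ΔQ ≈ η × %ΔI = -0.71 × 20.2% = -14.3%.

-14.3%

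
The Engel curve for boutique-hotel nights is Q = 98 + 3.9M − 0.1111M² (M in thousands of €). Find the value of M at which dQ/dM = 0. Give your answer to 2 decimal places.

17.55

dQ/dM = 3.9 − 0.2222M.
The good is inferior where dQ/dM < 0. Setting dQ/dM = 0 gives M = 3.9 / 0.2222 = 17.55.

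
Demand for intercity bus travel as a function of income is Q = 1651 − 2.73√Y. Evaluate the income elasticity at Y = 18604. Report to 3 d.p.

At Y = 18604: Q = 1278.638.
dQ/dY = -2.73/(2√Y) = -0.0100076 at this income.
η = (dQ/dY)·(Y/Q) = -0.0100076 × (18604/1278.638) = -0.146.

-0.146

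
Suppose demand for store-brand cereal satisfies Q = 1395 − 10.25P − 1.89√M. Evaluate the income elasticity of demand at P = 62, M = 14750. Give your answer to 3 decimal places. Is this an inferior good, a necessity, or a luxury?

-0.217 (inferior good)

At P = 62, M = 14750: Q = 529.960.
Holding P constant, ∂Q/∂M = -1.89/(2√M) = -0.00778101.
η_M = (∂Q/∂M)·(M/Q) = -0.00778101 × (14750/529.960) = -0.217.
Since η < 0, this is an inferior good.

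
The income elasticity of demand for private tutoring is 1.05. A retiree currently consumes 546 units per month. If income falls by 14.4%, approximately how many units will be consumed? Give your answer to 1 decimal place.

%ΔQ ≈ η × %ΔI = 1.05 × (-14.4%) = -15.12%.
New Q ≈ 546 × (1 − 0.1512) = 463.4.

463.4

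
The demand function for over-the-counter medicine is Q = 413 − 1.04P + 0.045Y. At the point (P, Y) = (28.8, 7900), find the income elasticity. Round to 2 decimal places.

At P = 28.8, Y = 7900: Q = 738.548.
Holding P constant, ∂Q/∂Y = 0.045.
η_Y = (∂Q/∂Y)·(Y/Q) = 0.045 × (7900/738.548) = 0.48.

0.48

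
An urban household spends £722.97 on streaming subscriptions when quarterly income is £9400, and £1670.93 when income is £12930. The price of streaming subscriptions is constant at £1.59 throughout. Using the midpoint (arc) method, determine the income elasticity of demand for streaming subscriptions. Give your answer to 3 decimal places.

With a constant price, Q₁ = 722.97/1.59 = 454.698 and Q₂ = 1670.93/1.59 = 1050.899 (equivalently, work directly with expenditure since P cancels).
Midpoint %ΔQ = (1670.93 − 722.97)/1196.95 = 0.79198; midpoint %ΔI = (12930 − 9400)/11165 = 0.31617.
η = 0.79198 / 0.31617 = 2.505.

2.505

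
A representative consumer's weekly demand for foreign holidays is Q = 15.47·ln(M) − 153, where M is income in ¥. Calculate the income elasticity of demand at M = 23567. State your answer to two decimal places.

At M = 23567: Q = 2.746.
dQ/dM = 15.47/M = 0.000656426 at this income.
η = (dQ/dM)·(M/Q) = 0.000656426 × (23567/2.746) = 5.63.

5.63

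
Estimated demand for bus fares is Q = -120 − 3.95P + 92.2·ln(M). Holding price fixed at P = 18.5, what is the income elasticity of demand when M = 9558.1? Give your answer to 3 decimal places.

At P = 18.5, M = 9558.1: Q = 651.951.
Holding P constant, ∂Q/∂M = 92.2/M = 0.00964627.
η_M = (∂Q/∂M)·(M/Q) = 0.00964627 × (9558.1/651.951) = 0.141.

0.141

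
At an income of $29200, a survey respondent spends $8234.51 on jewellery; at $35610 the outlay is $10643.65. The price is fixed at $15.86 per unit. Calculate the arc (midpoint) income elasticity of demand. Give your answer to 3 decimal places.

1.290

With a constant price, Q₁ = 8234.51/15.86 = 519.200 and Q₂ = 10643.65/15.86 = 671.100 (equivalently, work directly with expenditure since P cancels).
Midpoint %ΔQ = (10643.65 − 8234.51)/9439.08 = 0.25523; midpoint %ΔI = (35610 − 29200)/32405 = 0.19781.
η = 0.25523 / 0.19781 = 1.290.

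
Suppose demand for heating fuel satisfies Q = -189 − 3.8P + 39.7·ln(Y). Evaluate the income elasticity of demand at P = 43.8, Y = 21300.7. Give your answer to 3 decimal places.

At P = 43.8, Y = 21300.7: Q = 40.230.
Holding P constant, ∂Q/∂Y = 39.7/Y = 0.00186379.
η_Y = (∂Q/∂Y)·(Y/Q) = 0.00186379 × (21300.7/40.230) = 0.987.

0.987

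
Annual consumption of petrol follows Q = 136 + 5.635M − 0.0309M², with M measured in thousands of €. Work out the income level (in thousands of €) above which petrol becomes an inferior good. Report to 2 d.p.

dQ/dM = 5.635 − 0.0618M.
The good is inferior where dQ/dM < 0. Setting dQ/dM = 0 gives M = 5.635 / 0.0618 = 91.18.

91.18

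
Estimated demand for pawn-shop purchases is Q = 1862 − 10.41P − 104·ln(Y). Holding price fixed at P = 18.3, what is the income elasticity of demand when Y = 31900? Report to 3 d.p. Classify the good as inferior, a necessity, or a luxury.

-0.175 (inferior good)

At P = 18.3, Y = 31900: Q = 592.979.
Holding P constant, ∂Q/∂Y = -104/Y = -0.00326019.
η_Y = (∂Q/∂Y)·(Y/Q) = -0.00326019 × (31900/592.979) = -0.175.
Since η < 0, this is an inferior good.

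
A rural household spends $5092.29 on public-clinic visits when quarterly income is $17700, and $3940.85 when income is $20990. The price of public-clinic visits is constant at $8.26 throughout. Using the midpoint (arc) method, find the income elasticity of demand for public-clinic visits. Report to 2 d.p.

With a constant price, Q₁ = 5092.29/8.26 = 616.500 and Q₂ = 3940.85/8.26 = 477.100 (equivalently, work directly with expenditure since P cancels).
Midpoint %ΔQ = (3940.85 − 5092.29)/4516.57 = -0.25494; midpoint %ΔI = (20990 − 17700)/19345 = 0.17007.
η = -0.25494 / 0.17007 = -1.50.

-1.50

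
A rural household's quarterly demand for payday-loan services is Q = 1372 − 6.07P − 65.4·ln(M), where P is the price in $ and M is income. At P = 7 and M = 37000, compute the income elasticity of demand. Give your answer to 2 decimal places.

-0.10

At P = 7, M = 37000: Q = 641.589.
Holding P constant, ∂Q/∂M = -65.4/M = -0.00176757.
η_M = (∂Q/∂M)·(M/Q) = -0.00176757 × (37000/641.589) = -0.10.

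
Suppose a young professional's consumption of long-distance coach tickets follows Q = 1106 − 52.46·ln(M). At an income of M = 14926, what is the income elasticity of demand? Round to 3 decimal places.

At M = 14926: Q = 601.814.
dQ/dM = -52.46/M = -0.00351467 at this income.
η = (dQ/dM)·(M/Q) = -0.00351467 × (14926/601.814) = -0.087.

-0.087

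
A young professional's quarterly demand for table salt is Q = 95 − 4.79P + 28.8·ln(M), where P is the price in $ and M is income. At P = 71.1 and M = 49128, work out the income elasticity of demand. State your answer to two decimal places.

At P = 71.1, M = 49128: Q = 65.534.
Holding P constant, ∂Q/∂M = 28.8/M = 0.000586224.
η_M = (∂Q/∂M)·(M/Q) = 0.000586224 × (49128/65.534) = 0.44.

0.44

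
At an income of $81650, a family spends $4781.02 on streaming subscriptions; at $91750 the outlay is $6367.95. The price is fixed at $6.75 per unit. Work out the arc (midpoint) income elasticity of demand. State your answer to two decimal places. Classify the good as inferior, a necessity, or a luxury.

With a constant price, Q₁ = 4781.02/6.75 = 708.299 and Q₂ = 6367.95/6.75 = 943.400 (equivalently, work directly with expenditure since P cancels).
Midpoint %ΔQ = (6367.95 − 4781.02)/5574.49 = 0.28468; midpoint %ΔI = (91750 − 81650)/86700 = 0.11649.
η = 0.28468 / 0.11649 = 2.44.
η > 1 ⇒ luxury.

2.44 (luxury)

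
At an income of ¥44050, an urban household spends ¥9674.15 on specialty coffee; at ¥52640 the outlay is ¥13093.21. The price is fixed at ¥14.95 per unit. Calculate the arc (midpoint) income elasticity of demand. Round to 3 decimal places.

1.690

With a constant price, Q₁ = 9674.15/14.95 = 647.100 and Q₂ = 13093.21/14.95 = 875.800 (equivalently, work directly with expenditure since P cancels).
Midpoint %ΔQ = (13093.21 − 9674.15)/11383.68 = 0.30035; midpoint %ΔI = (52640 − 44050)/48345 = 0.17768.
η = 0.30035 / 0.17768 = 1.690.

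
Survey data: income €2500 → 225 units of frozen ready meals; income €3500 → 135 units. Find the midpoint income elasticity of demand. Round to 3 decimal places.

-1.500

ΔQ = 135 − 225 = -90; midpoint Q̄ = (225 + 135)/2 = 180.
ΔI = 3500 − 2500 = 1000; midpoint Ī = (2500 + 3500)/2 = 3000.
η = (ΔQ/Q̄) ÷ (ΔI/Ī) = (-90/180) ÷ (1000/3000) = -1.500.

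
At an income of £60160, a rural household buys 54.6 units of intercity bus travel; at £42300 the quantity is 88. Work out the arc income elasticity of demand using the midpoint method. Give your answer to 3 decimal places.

ΔQ = 88 − 54.6 = 33.4; midpoint Q̄ = (54.6 + 88)/2 = 71.3.
ΔI = 42300 − 60160 = -17860; midpoint Ī = (60160 + 42300)/2 = 51230.
η = (ΔQ/Q̄) ÷ (ΔI/Ī) = (33.4/71.3) ÷ (-17860/51230) = -1.344.

-1.344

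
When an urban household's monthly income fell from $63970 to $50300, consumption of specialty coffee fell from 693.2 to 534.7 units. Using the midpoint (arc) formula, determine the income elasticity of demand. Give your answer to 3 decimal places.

1.079

ΔQ = 534.7 − 693.2 = -158.5; midpoint Q̄ = (693.2 + 534.7)/2 = 613.95.
ΔI = 50300 − 63970 = -13670; midpoint Ī = (63970 + 50300)/2 = 57135.
η = (ΔQ/Q̄) ÷ (ΔI/Ī) = (-158.5/613.95) ÷ (-13670/57135) = 1.079.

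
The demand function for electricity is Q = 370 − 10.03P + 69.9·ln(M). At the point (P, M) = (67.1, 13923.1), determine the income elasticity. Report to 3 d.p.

0.192

At P = 67.1, M = 13923.1: Q = 363.924.
Holding P constant, ∂Q/∂M = 69.9/M = 0.00502043.
η_M = (∂Q/∂M)·(M/Q) = 0.00502043 × (13923.1/363.924) = 0.192.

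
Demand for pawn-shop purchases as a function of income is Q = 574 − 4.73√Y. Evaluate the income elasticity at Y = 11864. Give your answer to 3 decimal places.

At Y = 11864: Q = 58.799.
dQ/dY = -4.73/(2√Y) = -0.0217128 at this income.
η = (dQ/dY)·(Y/Q) = -0.0217128 × (11864/58.799) = -4.381.

-4.381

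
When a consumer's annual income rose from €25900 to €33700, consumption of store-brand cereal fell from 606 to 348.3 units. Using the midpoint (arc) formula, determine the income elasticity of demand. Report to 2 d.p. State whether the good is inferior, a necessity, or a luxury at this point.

ΔQ = 348.3 − 606 = -257.7; midpoint Q̄ = (606 + 348.3)/2 = 477.15.
ΔI = 33700 − 25900 = 7800; midpoint Ī = (25900 + 33700)/2 = 29800.
η = (ΔQ/Q̄) ÷ (ΔI/Ī) = (-257.7/477.15) ÷ (7800/29800) = -2.06.
η < 0 ⇒ inferior good.

-2.06 (inferior good)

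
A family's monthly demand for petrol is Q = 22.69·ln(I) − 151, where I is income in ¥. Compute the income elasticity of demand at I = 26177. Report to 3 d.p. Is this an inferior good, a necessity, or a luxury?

At I = 26177: Q = 79.817.
dQ/dI = 22.69/I = 0.000866791 at this income.
η = (dQ/dI)·(I/Q) = 0.000866791 × (26177/79.817) = 0.284.
Since 0 < η < 1, the good is a necessity.

0.284 (necessity)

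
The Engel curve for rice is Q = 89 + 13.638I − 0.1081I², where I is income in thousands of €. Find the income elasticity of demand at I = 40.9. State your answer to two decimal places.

At I = 40.9: Q = 465.9634.
dQ/dI = 13.638 − 0.2162I = 4.79542.
η = (dQ/dI)·(I/Q) = 4.79542 × (40.9/465.9634) = 0.42.

0.42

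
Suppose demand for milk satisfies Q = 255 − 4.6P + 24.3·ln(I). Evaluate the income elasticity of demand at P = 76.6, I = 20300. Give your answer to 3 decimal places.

0.169

At P = 76.6, I = 20300: Q = 143.657.
Holding P constant, ∂Q/∂I = 24.3/I = 0.00119704.
η_I = (∂Q/∂I)·(I/Q) = 0.00119704 × (20300/143.657) = 0.169.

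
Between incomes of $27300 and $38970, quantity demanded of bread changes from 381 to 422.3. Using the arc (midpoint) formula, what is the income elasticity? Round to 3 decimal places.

ΔQ = 422.3 − 381 = 41.3; midpoint Q̄ = (381 + 422.3)/2 = 401.65.
ΔI = 38970 − 27300 = 11670; midpoint Ī = (27300 + 38970)/2 = 33135.
η = (ΔQ/Q̄) ÷ (ΔI/Ī) = (41.3/401.65) ÷ (11670/33135) = 0.292.

0.292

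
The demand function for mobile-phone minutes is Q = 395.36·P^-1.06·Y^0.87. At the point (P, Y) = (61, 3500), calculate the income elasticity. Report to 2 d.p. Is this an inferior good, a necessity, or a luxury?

0.87 (necessity)

For a multiplicative demand Q = A·P^α·Y^β, the income elasticity is β everywhere.
Here β = 0.87, so η = 0.87.
Since 0 < η < 1, this is a necessity.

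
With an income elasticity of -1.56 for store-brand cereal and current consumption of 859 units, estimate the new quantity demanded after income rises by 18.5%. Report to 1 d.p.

611.1

%ΔQ ≈ η × %ΔI = -1.56 × 18.5% = -28.86%.
New Q ≈ 859 × (1 − 0.2886) = 611.1.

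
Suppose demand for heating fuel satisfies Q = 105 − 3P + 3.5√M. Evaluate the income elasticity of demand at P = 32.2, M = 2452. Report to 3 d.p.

0.477

At P = 32.2, M = 2452: Q = 181.712.
Holding P constant, ∂Q/∂M = 3.5/(2√M) = 0.0353409.
η_M = (∂Q/∂M)·(M/Q) = 0.0353409 × (2452/181.712) = 0.477.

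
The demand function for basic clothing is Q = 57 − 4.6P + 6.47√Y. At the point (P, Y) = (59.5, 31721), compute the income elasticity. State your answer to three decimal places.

0.616

At P = 59.5, Y = 31721: Q = 935.632.
Holding P constant, ∂Q/∂Y = 6.47/(2√Y) = 0.0181636.
η_Y = (∂Q/∂Y)·(Y/Q) = 0.0181636 × (31721/935.632) = 0.616.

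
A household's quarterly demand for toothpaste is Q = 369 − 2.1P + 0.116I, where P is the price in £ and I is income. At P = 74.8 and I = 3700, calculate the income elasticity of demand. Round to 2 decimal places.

At P = 74.8, I = 3700: Q = 641.120.
Holding P constant, ∂Q/∂I = 0.116.
η_I = (∂Q/∂I)·(I/Q) = 0.116 × (3700/641.120) = 0.67.

0.67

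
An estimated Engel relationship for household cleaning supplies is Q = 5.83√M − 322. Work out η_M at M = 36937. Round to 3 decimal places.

At M = 36937: Q = 798.468.
dQ/dM = 5.83/(2√M) = 0.0151673 at this income.
η = (dQ/dM)·(M/Q) = 0.0151673 × (36937/798.468) = 0.702.

0.702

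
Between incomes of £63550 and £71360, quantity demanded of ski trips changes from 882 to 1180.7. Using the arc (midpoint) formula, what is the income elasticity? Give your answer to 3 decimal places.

2.501

ΔQ = 1180.7 − 882 = 298.7; midpoint Q̄ = (882 + 1180.7)/2 = 1031.35.
ΔI = 71360 − 63550 = 7810; midpoint Ī = (63550 + 71360)/2 = 67455.
η = (ΔQ/Q̄) ÷ (ΔI/Ī) = (298.7/1031.35) ÷ (7810/67455) = 2.501.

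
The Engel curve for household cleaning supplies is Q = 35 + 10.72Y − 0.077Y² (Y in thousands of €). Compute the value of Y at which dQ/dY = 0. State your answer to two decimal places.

69.61

dQ/dY = 10.72 − 0.154Y.
The good is inferior where dQ/dY < 0. Setting dQ/dY = 0 gives Y = 10.72 / 0.154 = 69.61.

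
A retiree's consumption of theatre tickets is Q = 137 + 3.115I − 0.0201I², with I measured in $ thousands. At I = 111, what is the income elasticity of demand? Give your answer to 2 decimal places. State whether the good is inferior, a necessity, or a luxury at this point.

At I = 111: Q = 235.1129.
dQ/dI = 3.115 − 0.0402I = -1.34720.
η = (dQ/dI)·(I/Q) = -1.34720 × (111/235.1129) = -0.64.
η < 0 ⇒ inferior good.

-0.64 (inferior good)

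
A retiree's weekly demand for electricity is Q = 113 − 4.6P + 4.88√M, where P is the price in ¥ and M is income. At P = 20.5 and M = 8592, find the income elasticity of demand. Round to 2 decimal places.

0.48

At P = 20.5, M = 8592: Q = 471.042.
Holding P constant, ∂Q/∂M = 4.88/(2√M) = 0.0263234.
η_M = (∂Q/∂M)·(M/Q) = 0.0263234 × (8592/471.042) = 0.48.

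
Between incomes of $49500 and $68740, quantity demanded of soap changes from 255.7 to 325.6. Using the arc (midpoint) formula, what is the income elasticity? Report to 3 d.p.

ΔQ = 325.6 − 255.7 = 69.9; midpoint Q̄ = (255.7 + 325.6)/2 = 290.65.
ΔI = 68740 − 49500 = 19240; midpoint Ī = (49500 + 68740)/2 = 59120.
η = (ΔQ/Q̄) ÷ (ΔI/Ī) = (69.9/290.65) ÷ (19240/59120) = 0.739.

0.739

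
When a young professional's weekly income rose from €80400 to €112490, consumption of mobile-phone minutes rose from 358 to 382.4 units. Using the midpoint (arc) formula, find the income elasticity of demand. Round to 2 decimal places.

0.20

ΔQ = 382.4 − 358 = 24.4; midpoint Q̄ = (358 + 382.4)/2 = 370.2.
ΔI = 112490 − 80400 = 32090; midpoint Ī = (80400 + 112490)/2 = 96445.
η = (ΔQ/Q̄) ÷ (ΔI/Ī) = (24.4/370.2) ÷ (32090/96445) = 0.20.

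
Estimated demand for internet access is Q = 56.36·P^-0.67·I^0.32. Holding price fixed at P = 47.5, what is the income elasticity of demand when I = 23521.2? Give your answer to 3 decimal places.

0.320

For a multiplicative demand Q = A·P^α·I^β, the income elasticity is β everywhere.
Here β = 0.32, so η = 0.320.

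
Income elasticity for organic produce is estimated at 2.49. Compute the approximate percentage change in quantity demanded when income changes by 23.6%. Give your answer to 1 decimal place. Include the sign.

%ΔQ ≈ η × %ΔI = 2.49 × 23.6% = 58.8%.

58.8%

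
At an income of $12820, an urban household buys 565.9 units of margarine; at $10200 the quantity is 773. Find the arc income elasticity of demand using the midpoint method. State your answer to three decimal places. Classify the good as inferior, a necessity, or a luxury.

-1.359 (inferior good)

ΔQ = 773 − 565.9 = 207.1; midpoint Q̄ = (565.9 + 773)/2 = 669.45.
ΔI = 10200 − 12820 = -2620; midpoint Ī = (12820 + 10200)/2 = 11510.
η = (ΔQ/Q̄) ÷ (ΔI/Ī) = (207.1/669.45) ÷ (-2620/11510) = -1.359.
η < 0 ⇒ inferior good.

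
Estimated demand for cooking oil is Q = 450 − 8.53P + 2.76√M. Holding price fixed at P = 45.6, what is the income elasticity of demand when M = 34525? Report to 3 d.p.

At P = 45.6, M = 34525: Q = 573.865.
Holding P constant, ∂Q/∂M = 2.76/(2√M) = 0.00742698.
η_M = (∂Q/∂M)·(M/Q) = 0.00742698 × (34525/573.865) = 0.447.

0.447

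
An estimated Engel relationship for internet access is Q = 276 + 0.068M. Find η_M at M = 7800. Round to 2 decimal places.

At M = 7800: Q = 806.400.
dQ/dM = 0.068.
η = (dQ/dM)·(M/Q) = 0.068 × (7800/806.400) = 0.66.

0.66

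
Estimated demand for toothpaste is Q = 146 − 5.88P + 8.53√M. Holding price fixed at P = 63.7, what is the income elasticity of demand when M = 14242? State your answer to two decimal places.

0.64

At P = 63.7, M = 14242: Q = 789.413.
Holding P constant, ∂Q/∂M = 8.53/(2√M) = 0.0357383.
η_M = (∂Q/∂M)·(M/Q) = 0.0357383 × (14242/789.413) = 0.64.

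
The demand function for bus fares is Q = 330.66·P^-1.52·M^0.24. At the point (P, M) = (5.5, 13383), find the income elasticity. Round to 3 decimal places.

0.240

For a multiplicative demand Q = A·P^α·M^β, the income elasticity is β everywhere.
Here β = 0.24, so η = 0.240.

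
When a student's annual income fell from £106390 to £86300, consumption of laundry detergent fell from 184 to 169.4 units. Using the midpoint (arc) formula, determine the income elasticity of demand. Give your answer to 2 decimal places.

0.40

ΔQ = 169.4 − 184 = -14.6; midpoint Q̄ = (184 + 169.4)/2 = 176.7.
ΔI = 86300 − 106390 = -20090; midpoint Ī = (106390 + 86300)/2 = 96345.
η = (ΔQ/Q̄) ÷ (ΔI/Ī) = (-14.6/176.7) ÷ (-20090/96345) = 0.40.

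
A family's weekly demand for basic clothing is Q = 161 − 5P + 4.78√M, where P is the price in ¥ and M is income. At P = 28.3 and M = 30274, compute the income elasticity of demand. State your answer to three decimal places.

0.489

At P = 28.3, M = 30274: Q = 851.193.
Holding P constant, ∂Q/∂M = 4.78/(2√M) = 0.0137361.
η_M = (∂Q/∂M)·(M/Q) = 0.0137361 × (30274/851.193) = 0.489.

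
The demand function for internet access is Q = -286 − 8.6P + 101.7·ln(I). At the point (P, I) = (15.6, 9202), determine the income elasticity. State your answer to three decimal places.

0.200

At P = 15.6, I = 9202: Q = 508.074.
Holding P constant, ∂Q/∂I = 101.7/I = 0.0110519.
η_I = (∂Q/∂I)·(I/Q) = 0.0110519 × (9202/508.074) = 0.200.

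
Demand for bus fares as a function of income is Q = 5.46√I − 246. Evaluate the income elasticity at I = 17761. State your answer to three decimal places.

At I = 17761: Q = 481.656.
dQ/dI = 5.46/(2√I) = 0.0204847 at this income.
η = (dQ/dI)·(I/Q) = 0.0204847 × (17761/481.656) = 0.755.

0.755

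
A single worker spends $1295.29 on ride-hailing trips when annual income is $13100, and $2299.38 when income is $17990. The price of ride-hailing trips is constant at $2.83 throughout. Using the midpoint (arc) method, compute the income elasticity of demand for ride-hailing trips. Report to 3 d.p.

With a constant price, Q₁ = 1295.29/2.83 = 457.700 and Q₂ = 2299.38/2.83 = 812.502 (equivalently, work directly with expenditure since P cancels).
Midpoint %ΔQ = (2299.38 − 1295.29)/1797.34 = 0.55865; midpoint %ΔI = (17990 − 13100)/15545 = 0.31457.
η = 0.55865 / 0.31457 = 1.776.

1.776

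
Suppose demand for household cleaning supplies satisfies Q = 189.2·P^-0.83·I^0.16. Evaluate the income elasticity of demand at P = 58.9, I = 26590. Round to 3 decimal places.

For a multiplicative demand Q = A·P^α·I^β, the income elasticity is β everywhere.
Here β = 0.16, so η = 0.160.

0.160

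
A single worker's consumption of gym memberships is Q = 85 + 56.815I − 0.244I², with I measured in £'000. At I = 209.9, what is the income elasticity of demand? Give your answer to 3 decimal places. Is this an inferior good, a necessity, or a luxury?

At I = 209.9: Q = 1260.3141.
dQ/dI = 56.815 − 0.488I = -45.61620.
η = (dQ/dI)·(I/Q) = -45.61620 × (209.9/1260.3141) = -7.597.
η < 0 ⇒ inferior good.

-7.597 (inferior good)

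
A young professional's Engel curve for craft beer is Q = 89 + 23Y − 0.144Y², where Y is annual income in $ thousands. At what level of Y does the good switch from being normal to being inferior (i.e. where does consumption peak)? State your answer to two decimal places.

dQ/dY = 23 − 0.288Y.
The good is inferior where dQ/dY < 0. Setting dQ/dY = 0 gives Y = 23 / 0.288 = 79.86.

79.86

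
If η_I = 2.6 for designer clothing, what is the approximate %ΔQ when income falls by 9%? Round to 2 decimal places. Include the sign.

%ΔQ ≈ η × %ΔI = 2.6 × (-9%) = -23.40%.

-23.40%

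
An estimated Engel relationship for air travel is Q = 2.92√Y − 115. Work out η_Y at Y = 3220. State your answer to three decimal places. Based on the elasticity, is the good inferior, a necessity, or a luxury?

1.634 (luxury)

At Y = 3220: Q = 50.696.
dQ/dY = 2.92/(2√Y) = 0.0257291 at this income.
η = (dQ/dY)·(Y/Q) = 0.0257291 × (3220/50.696) = 1.634.
Since η > 1, the good is a luxury.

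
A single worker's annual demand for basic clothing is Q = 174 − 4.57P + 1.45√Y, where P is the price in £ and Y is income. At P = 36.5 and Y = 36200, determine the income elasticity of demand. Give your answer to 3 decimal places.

0.487

At P = 36.5, Y = 36200: Q = 283.076.
Holding P constant, ∂Q/∂Y = 1.45/(2√Y) = 0.00381052.
η_Y = (∂Q/∂Y)·(Y/Q) = 0.00381052 × (36200/283.076) = 0.487.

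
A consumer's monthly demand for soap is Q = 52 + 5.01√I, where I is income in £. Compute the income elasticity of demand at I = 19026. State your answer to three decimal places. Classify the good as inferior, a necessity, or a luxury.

At I = 19026: Q = 743.053.
dQ/dI = 5.01/(2√I) = 0.0181608 at this income.
η = (dQ/dI)·(I/Q) = 0.0181608 × (19026/743.053) = 0.465.
Since 0 < η < 1, the good is a necessity.

0.465 (necessity)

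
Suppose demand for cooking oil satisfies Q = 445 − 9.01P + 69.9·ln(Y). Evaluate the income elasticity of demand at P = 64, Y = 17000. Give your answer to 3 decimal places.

At P = 64, Y = 17000: Q = 549.254.
Holding P constant, ∂Q/∂Y = 69.9/Y = 0.00411176.
η_Y = (∂Q/∂Y)·(Y/Q) = 0.00411176 × (17000/549.254) = 0.127.

0.127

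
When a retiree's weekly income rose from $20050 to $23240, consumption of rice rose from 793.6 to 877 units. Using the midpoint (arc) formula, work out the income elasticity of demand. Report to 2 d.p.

ΔQ = 877 − 793.6 = 83.4; midpoint Q̄ = (793.6 + 877)/2 = 835.3.
ΔI = 23240 − 20050 = 3190; midpoint Ī = (20050 + 23240)/2 = 21645.
η = (ΔQ/Q̄) ÷ (ΔI/Ī) = (83.4/835.3) ÷ (3190/21645) = 0.68.

0.68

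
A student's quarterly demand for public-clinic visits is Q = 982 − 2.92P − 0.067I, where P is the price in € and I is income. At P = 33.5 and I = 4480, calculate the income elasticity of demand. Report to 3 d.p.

-0.514

At P = 33.5, I = 4480: Q = 584.020.
Holding P constant, ∂Q/∂I = −0.067.
η_I = (∂Q/∂I)·(I/Q) = -0.067 × (4480/584.020) = -0.514.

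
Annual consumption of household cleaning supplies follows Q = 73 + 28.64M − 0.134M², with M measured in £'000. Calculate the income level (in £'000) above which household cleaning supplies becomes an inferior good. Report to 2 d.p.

106.87

dQ/dM = 28.64 − 0.268M.
The good is inferior where dQ/dM < 0. Setting dQ/dM = 0 gives M = 28.64 / 0.268 = 106.87.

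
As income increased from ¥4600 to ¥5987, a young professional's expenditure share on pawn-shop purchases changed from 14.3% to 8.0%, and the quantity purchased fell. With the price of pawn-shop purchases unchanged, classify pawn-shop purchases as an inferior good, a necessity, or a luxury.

inferior good

Quantity demanded falls as income rises, so η < 0.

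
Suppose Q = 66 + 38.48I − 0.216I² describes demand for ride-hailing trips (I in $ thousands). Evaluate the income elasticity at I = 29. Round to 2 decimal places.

At I = 29: Q = 1000.2640.
dQ/dI = 38.48 − 0.432I = 25.95200.
η = (dQ/dI)·(I/Q) = 25.95200 × (29/1000.2640) = 0.75.

0.75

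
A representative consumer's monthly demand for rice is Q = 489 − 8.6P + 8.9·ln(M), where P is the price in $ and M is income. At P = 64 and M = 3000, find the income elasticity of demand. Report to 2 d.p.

At P = 64, M = 3000: Q = 9.857.
Holding P constant, ∂Q/∂M = 8.9/M = 0.00296667.
η_M = (∂Q/∂M)·(M/Q) = 0.00296667 × (3000/9.857) = 0.90.

0.90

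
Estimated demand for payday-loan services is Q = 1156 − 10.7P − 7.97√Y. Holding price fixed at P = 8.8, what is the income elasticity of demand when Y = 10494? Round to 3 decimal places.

At P = 8.8, Y = 10494: Q = 245.391.
Holding P constant, ∂Q/∂Y = -7.97/(2√Y) = -0.0389007.
η_Y = (∂Q/∂Y)·(Y/Q) = -0.0389007 × (10494/245.391) = -1.664.

-1.664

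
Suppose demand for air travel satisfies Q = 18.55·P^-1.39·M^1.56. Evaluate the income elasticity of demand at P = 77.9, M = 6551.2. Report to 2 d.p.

For a multiplicative demand Q = A·P^α·M^β, the income elasticity is β everywhere.
Here β = 1.56, so η = 1.56.

1.56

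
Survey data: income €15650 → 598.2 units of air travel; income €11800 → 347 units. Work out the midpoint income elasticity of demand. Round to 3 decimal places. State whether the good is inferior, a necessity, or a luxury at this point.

ΔQ = 347 − 598.2 = -251.2; midpoint Q̄ = (598.2 + 347)/2 = 472.6.
ΔI = 11800 − 15650 = -3850; midpoint Ī = (15650 + 11800)/2 = 13725.
η = (ΔQ/Q̄) ÷ (ΔI/Ī) = (-251.2/472.6) ÷ (-3850/13725) = 1.895.
η > 1 ⇒ luxury.

1.895 (luxury)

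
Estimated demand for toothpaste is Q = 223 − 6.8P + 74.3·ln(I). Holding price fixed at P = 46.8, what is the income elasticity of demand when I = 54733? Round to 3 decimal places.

0.104

At P = 46.8, I = 54733: Q = 715.390.
Holding P constant, ∂Q/∂I = 74.3/I = 0.0013575.
η_I = (∂Q/∂I)·(I/Q) = 0.0013575 × (54733/715.390) = 0.104.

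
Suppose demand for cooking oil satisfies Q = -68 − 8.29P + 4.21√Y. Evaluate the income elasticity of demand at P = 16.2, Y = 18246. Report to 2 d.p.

0.78

At P = 16.2, Y = 18246: Q = 366.379.
Holding P constant, ∂Q/∂Y = 4.21/(2√Y) = 0.0155836.
η_Y = (∂Q/∂Y)·(Y/Q) = 0.0155836 × (18246/366.379) = 0.78.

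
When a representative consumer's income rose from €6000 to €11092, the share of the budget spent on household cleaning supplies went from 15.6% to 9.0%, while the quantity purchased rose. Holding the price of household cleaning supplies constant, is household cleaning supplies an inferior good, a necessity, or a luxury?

necessity

Quantity rises but the budget share falls as income rises, so 0 < η < 1.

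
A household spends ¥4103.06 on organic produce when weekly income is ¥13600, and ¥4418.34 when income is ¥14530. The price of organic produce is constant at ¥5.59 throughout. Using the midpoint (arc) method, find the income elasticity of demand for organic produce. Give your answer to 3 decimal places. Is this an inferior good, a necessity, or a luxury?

With a constant price, Q₁ = 4103.06/5.59 = 734.000 and Q₂ = 4418.34/5.59 = 790.401 (equivalently, work directly with expenditure since P cancels).
Midpoint %ΔQ = (4418.34 − 4103.06)/4260.70 = 0.07400; midpoint %ΔI = (14530 − 13600)/14065 = 0.06612.
η = 0.07400 / 0.06612 = 1.119.
η > 1 ⇒ luxury.

1.119 (luxury)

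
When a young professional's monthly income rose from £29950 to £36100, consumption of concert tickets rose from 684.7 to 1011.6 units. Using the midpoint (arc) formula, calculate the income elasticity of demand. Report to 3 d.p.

ΔQ = 1011.6 − 684.7 = 326.9; midpoint Q̄ = (684.7 + 1011.6)/2 = 848.15.
ΔI = 36100 − 29950 = 6150; midpoint Ī = (29950 + 36100)/2 = 33025.
η = (ΔQ/Q̄) ÷ (ΔI/Ī) = (326.9/848.15) ÷ (6150/33025) = 2.070.

2.070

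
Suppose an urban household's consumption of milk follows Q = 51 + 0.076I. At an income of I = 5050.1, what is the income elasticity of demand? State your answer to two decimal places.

0.88

At I = 5050.1: Q = 434.808.
dQ/dI = 0.076.
η = (dQ/dI)·(I/Q) = 0.076 × (5050.1/434.808) = 0.88.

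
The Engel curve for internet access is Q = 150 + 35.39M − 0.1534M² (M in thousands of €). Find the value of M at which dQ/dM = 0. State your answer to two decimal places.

115.35

dQ/dM = 35.39 − 0.3068M.
The good is inferior where dQ/dM < 0. Setting dQ/dM = 0 gives M = 35.39 / 0.3068 = 115.35.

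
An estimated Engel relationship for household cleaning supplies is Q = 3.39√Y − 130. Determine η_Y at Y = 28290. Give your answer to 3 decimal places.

At Y = 28290: Q = 440.186.
dQ/dY = 3.39/(2√Y) = 0.0100775 at this income.
η = (dQ/dY)·(Y/Q) = 0.0100775 × (28290/440.186) = 0.648.

0.648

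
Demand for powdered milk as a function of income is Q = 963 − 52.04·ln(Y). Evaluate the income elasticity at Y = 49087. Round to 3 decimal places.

At Y = 49087: Q = 400.898.
dQ/dY = -52.04/Y = -0.00106016 at this income.
η = (dQ/dY)·(Y/Q) = -0.00106016 × (49087/400.898) = -0.130.

-0.130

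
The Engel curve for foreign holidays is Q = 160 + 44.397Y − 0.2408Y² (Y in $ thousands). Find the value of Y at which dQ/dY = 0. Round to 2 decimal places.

dQ/dY = 44.397 − 0.4816Y.
The good is inferior where dQ/dY < 0. Setting dQ/dY = 0 gives Y = 44.397 / 0.4816 = 92.19.

92.19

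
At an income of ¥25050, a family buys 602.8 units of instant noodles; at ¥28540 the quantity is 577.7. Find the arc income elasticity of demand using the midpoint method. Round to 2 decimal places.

ΔQ = 577.7 − 602.8 = -25.1; midpoint Q̄ = (602.8 + 577.7)/2 = 590.25.
ΔI = 28540 − 25050 = 3490; midpoint Ī = (25050 + 28540)/2 = 26795.
η = (ΔQ/Q̄) ÷ (ΔI/Ī) = (-25.1/590.25) ÷ (3490/26795) = -0.33.

-0.33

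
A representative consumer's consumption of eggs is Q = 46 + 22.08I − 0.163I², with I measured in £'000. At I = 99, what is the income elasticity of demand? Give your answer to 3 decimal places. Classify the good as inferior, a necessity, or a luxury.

At I = 99: Q = 634.3570.
dQ/dI = 22.08 − 0.326I = -10.19400.
η = (dQ/dI)·(I/Q) = -10.19400 × (99/634.3570) = -1.591.
η < 0 ⇒ inferior good.

-1.591 (inferior good)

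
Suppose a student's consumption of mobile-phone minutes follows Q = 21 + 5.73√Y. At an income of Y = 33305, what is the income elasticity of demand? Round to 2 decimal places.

At Y = 33305: Q = 1066.705.
dQ/dY = 5.73/(2√Y) = 0.0156989 at this income.
η = (dQ/dY)·(Y/Q) = 0.0156989 × (33305/1066.705) = 0.49.

0.49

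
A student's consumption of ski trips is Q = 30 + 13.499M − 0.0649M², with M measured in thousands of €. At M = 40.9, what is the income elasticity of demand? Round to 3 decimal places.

0.707

At M = 40.9: Q = 473.5437.
dQ/dM = 13.499 − 0.1298M = 8.19018.
η = (dQ/dM)·(M/Q) = 8.19018 × (40.9/473.5437) = 0.707.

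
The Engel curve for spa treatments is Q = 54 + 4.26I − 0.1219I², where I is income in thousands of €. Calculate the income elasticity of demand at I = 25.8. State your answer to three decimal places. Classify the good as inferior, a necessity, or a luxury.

-0.633 (inferior good)

At I = 25.8: Q = 82.7665.
dQ/dI = 4.26 − 0.2438I = -2.03004.
η = (dQ/dI)·(I/Q) = -2.03004 × (25.8/82.7665) = -0.633.
η < 0 ⇒ inferior good.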